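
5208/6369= 1736/2123 = 0.82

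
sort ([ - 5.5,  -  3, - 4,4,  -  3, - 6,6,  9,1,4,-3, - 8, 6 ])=[ - 8, - 6 , - 5.5, - 4, - 3, - 3, - 3,1,4, 4,6,  6, 9]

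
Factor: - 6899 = -6899^1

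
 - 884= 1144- 2028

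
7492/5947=1 + 1545/5947= 1.26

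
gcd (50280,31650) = 30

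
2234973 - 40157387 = - 37922414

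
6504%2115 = 159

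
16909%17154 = 16909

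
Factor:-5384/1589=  - 2^3*7^( - 1)* 227^( - 1 )*673^1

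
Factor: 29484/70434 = 2^1*3^2*43^( - 1 ) = 18/43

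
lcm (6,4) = 12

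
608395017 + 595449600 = 1203844617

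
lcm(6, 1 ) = 6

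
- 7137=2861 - 9998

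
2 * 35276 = 70552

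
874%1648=874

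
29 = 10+19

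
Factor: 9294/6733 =2^1*3^1 * 1549^1*6733^( - 1 ) 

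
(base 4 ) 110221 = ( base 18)417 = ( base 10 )1321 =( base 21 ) 2kj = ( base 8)2451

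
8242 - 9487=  - 1245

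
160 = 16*10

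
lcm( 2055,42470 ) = 127410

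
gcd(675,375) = 75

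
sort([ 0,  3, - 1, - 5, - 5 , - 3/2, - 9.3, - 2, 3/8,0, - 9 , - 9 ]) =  [ - 9.3, - 9, - 9 , - 5, - 5, - 2, - 3/2, -1, 0 , 0,3/8,  3]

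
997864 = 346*2884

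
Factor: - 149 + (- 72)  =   - 13^1*17^1 =- 221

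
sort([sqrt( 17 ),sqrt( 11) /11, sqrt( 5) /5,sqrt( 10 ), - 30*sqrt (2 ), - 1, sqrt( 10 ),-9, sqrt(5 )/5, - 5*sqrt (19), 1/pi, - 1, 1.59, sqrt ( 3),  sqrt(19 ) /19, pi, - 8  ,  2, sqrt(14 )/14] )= [ -30 *sqrt (2 ), - 5*sqrt(19 ),-9, - 8, - 1, - 1, sqrt( 19 )/19, sqrt(14 )/14, sqrt (11)/11,1/pi,  sqrt(5)/5, sqrt (5 ) /5, 1.59,  sqrt ( 3 ),2 , pi, sqrt (10),sqrt(10),  sqrt( 17)] 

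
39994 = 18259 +21735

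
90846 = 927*98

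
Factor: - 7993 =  - 7993^1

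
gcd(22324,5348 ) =4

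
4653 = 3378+1275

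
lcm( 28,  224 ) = 224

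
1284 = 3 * 428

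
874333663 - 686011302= 188322361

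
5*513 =2565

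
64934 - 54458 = 10476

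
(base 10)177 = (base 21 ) 89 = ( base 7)342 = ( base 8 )261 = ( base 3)20120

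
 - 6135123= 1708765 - 7843888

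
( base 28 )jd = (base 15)265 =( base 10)545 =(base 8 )1041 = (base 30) i5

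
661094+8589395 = 9250489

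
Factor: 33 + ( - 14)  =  19^1  =  19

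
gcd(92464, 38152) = 8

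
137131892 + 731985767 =869117659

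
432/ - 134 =-4 +52/67 = -3.22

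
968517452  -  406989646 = 561527806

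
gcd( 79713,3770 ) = 1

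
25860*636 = 16446960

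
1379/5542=1379/5542 = 0.25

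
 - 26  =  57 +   -  83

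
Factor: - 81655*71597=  - 5846253035 = - 5^1*7^1*2333^1*71597^1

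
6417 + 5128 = 11545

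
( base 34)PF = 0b1101100001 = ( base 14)45B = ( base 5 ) 11430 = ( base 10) 865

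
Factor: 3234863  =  29^1*331^1*337^1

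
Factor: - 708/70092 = - 1/99 = -3^(  -  2)*11^( - 1)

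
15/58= 15/58= 0.26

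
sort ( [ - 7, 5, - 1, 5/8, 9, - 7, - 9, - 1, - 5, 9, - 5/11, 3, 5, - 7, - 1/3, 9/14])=[ - 9,-7,-7, - 7, - 5, - 1, - 1, - 5/11, - 1/3, 5/8, 9/14,3 , 5, 5,9, 9]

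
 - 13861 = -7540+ - 6321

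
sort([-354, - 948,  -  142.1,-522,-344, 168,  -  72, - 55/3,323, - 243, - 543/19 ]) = [ - 948,-522,-354,-344 , - 243,  -  142.1,  -  72,-543/19,-55/3, 168,323] 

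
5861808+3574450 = 9436258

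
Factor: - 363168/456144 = - 2^1 * 3^1* 17^(-1 ) * 43^ ( - 1) *97^1 = -582/731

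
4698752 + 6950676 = 11649428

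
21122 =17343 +3779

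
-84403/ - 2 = 84403/2=42201.50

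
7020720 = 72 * 97510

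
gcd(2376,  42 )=6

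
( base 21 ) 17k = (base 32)J0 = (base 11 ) 503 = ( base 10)608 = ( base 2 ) 1001100000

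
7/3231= 7/3231= 0.00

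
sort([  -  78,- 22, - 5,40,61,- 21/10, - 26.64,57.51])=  [ - 78, - 26.64, - 22, - 5, - 21/10,40,57.51,61]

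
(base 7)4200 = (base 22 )30I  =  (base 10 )1470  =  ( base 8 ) 2676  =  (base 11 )1117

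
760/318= 2 + 62/159 = 2.39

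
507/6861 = 169/2287 = 0.07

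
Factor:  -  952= - 2^3 * 7^1 * 17^1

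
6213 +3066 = 9279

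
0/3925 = 0 = 0.00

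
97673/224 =436 + 9/224 = 436.04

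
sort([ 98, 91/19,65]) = [91/19,  65, 98] 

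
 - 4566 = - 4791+225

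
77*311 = 23947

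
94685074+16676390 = 111361464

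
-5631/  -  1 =5631  +  0/1 =5631.00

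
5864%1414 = 208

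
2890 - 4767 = -1877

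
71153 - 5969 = 65184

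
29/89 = 29/89 = 0.33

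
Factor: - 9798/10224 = - 2^ ( - 3) * 3^(  -  1)*23^1 = - 23/24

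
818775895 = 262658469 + 556117426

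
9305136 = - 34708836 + 44013972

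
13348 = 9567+3781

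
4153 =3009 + 1144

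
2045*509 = 1040905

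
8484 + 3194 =11678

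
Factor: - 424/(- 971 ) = 2^3*53^1* 971^ (-1) 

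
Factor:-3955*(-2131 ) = 8428105 = 5^1*7^1*113^1 * 2131^1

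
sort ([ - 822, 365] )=[  -  822, 365] 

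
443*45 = 19935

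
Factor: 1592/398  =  2^2  =  4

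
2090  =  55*38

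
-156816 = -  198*792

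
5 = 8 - 3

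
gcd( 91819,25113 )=1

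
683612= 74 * 9238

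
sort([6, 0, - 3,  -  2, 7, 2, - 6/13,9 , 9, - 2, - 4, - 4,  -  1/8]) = [ - 4 ,-4, - 3,-2, - 2, - 6/13, - 1/8, 0 , 2, 6, 7, 9, 9]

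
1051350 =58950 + 992400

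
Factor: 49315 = 5^1*7^1  *  1409^1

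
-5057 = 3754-8811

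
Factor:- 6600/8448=-2^( - 5)* 5^2 = - 25/32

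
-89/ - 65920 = 89/65920=   0.00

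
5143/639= 5143/639 = 8.05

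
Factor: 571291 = 7^2 * 89^1*131^1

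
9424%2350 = 24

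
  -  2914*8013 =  - 23349882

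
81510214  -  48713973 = 32796241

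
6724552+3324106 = 10048658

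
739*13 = 9607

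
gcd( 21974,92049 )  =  1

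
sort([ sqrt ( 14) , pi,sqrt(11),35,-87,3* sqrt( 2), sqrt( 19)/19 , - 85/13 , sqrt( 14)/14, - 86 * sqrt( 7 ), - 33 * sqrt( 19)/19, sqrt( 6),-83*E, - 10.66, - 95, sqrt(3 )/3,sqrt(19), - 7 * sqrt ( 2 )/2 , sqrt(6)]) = [-86*sqrt(7),-83 * E,  -  95, -87,-10.66,-33*sqrt(19)/19,  -  85/13, - 7*sqrt ( 2)/2,  sqrt( 19 ) /19,sqrt( 14)/14, sqrt(3) /3, sqrt( 6),sqrt( 6),pi,  sqrt ( 11), sqrt( 14),3*sqrt ( 2),sqrt(19 ),35]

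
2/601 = 2/601 = 0.00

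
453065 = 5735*79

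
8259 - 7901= 358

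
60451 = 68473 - 8022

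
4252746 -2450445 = 1802301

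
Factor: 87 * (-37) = - 3^1*29^1*37^1 = - 3219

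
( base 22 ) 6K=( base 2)10011000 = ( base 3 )12122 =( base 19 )80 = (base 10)152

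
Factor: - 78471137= -31^1*67^1*37781^1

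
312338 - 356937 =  - 44599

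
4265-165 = 4100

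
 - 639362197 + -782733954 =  - 1422096151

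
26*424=11024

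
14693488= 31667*464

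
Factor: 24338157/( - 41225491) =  - 3^1*257^1* 31567^1*41225491^( - 1)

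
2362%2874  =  2362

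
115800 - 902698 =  - 786898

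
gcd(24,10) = 2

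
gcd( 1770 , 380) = 10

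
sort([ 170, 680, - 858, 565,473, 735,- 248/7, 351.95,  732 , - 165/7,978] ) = [ - 858, -248/7, - 165/7,170,351.95, 473, 565,680, 732, 735, 978 ] 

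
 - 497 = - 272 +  - 225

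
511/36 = 14 + 7/36 = 14.19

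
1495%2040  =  1495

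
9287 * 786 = 7299582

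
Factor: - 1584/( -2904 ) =6/11 = 2^1*3^1 * 11^ ( - 1)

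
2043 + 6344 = 8387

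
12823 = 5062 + 7761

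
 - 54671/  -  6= 54671/6  =  9111.83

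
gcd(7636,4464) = 4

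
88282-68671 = 19611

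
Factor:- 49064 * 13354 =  -2^4*11^1*607^1 * 6133^1 = -655200656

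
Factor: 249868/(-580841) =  - 2^2*29^( - 1 )* 20029^( - 1 )*62467^1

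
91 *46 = 4186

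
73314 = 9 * 8146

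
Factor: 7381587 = 3^1*17^1 *144737^1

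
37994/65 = 37994/65 = 584.52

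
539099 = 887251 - 348152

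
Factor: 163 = 163^1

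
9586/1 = 9586 = 9586.00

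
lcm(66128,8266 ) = 66128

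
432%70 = 12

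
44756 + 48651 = 93407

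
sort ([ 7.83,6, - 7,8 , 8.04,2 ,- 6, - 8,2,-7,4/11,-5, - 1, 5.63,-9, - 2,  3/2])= [ - 9, - 8, - 7, - 7 , - 6, - 5, - 2, - 1, 4/11,3/2,  2,2, 5.63,6,7.83,8,8.04 ] 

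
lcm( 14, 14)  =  14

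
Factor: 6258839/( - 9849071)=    - 17^1 * 347^1*613^( - 1)*1061^1*16067^( - 1 )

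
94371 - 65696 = 28675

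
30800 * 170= 5236000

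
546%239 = 68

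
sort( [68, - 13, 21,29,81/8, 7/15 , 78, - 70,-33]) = [ - 70, - 33, - 13,7/15,81/8 , 21,29, 68,  78]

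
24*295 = 7080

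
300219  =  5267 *57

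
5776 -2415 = 3361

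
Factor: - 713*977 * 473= -11^1 *23^1  *  31^1*43^1*977^1 =-329492273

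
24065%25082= 24065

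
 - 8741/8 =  - 8741/8   =  - 1092.62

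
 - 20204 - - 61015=40811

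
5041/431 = 11+300/431 = 11.70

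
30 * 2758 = 82740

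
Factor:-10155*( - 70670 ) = 2^1 * 3^1 * 5^2*37^1*191^1*677^1 =717653850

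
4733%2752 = 1981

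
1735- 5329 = - 3594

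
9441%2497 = 1950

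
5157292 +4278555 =9435847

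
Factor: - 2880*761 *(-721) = 2^6 * 3^2*5^1 *7^1*103^1 * 761^1 = 1580201280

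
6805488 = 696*9778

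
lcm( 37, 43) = 1591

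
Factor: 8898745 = 5^1 * 19^1*47^1 * 1993^1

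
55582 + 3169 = 58751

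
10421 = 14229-3808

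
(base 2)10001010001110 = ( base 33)842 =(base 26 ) D26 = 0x228e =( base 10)8846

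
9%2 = 1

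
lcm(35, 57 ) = 1995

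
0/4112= 0 = 0.00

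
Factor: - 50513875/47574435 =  - 10102775/9514887 = - 3^(-1)*5^2*19^1*313^(-1)*10133^ ( - 1)*21269^1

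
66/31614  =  1/479 = 0.00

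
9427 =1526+7901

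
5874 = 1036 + 4838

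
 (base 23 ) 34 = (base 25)2n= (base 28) 2H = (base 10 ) 73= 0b1001001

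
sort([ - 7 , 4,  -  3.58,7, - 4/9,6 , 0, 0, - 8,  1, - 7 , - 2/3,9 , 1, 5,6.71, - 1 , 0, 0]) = [ - 8 , - 7,  -  7, - 3.58, - 1,  -  2/3,  -  4/9 , 0,  0, 0,0, 1,1, 4, 5, 6 , 6.71,7, 9]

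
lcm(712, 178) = 712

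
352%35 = 2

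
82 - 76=6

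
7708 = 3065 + 4643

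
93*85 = 7905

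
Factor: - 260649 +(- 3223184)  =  -23^1*151471^1=   - 3483833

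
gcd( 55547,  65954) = 1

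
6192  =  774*8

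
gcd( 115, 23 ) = 23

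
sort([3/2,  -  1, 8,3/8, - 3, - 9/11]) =[ - 3,  -  1, - 9/11,3/8,  3/2, 8]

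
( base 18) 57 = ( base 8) 141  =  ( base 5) 342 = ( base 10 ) 97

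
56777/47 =56777/47 =1208.02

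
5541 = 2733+2808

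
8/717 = 8/717  =  0.01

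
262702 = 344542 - 81840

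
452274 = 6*75379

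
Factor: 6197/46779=3^ ( - 1) *31^( - 1 )*503^( - 1)*6197^1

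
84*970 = 81480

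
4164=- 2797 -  - 6961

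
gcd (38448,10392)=24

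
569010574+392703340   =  961713914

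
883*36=31788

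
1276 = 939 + 337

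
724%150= 124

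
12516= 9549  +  2967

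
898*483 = 433734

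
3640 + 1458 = 5098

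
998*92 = 91816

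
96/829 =96/829  =  0.12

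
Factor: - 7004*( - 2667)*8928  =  2^7*3^3 *7^1*17^1*31^1*103^1*127^1 = 166772075904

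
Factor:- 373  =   - 373^1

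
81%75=6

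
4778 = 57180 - 52402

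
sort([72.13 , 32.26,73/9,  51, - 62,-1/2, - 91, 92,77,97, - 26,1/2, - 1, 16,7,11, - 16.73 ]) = [ - 91, - 62,  -  26,  -  16.73, -1, - 1/2,1/2 , 7, 73/9, 11,16,32.26,51, 72.13,77,92,97 ] 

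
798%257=27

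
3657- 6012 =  - 2355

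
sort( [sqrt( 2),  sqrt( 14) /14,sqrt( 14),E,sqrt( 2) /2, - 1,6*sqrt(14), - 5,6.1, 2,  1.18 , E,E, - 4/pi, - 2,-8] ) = [ - 8, - 5, - 2, - 4/pi, - 1,sqrt (14 ) /14, sqrt( 2)/2,1.18,sqrt(2 ), 2, E,E,E, sqrt(14 ), 6.1,6*sqrt( 14) ]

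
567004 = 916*619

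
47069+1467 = 48536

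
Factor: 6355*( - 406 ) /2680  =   - 2^( - 2 )*7^1*29^1*31^1*41^1*67^( - 1)  =  - 258013/268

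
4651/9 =4651/9 = 516.78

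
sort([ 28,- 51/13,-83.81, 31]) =[ - 83.81,-51/13,28 , 31] 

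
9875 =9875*1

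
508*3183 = 1616964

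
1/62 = 1/62= 0.02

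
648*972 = 629856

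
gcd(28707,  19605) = 3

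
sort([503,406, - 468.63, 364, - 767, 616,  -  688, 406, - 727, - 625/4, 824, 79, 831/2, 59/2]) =[ - 767, - 727, - 688, - 468.63,  -  625/4, 59/2, 79, 364 , 406, 406, 831/2, 503, 616, 824] 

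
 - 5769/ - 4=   5769/4 = 1442.25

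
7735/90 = 85 + 17/18 = 85.94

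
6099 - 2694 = 3405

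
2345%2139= 206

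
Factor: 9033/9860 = 2^(-2)*3^1*5^(-1)* 17^( - 1 )*29^(-1 ) * 3011^1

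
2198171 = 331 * 6641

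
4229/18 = 4229/18 = 234.94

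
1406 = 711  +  695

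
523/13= 40 + 3/13= 40.23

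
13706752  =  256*53542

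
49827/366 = 136 + 17/122 = 136.14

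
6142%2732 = 678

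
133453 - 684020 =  - 550567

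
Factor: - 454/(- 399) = 2^1 * 3^( - 1)*7^( - 1 )*19^( - 1 )*227^1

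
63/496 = 63/496 = 0.13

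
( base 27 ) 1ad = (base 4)33310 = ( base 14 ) 524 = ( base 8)1764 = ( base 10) 1012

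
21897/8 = 2737+1/8 = 2737.12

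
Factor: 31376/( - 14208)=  - 53/24= -2^(- 3)*3^ (-1)*53^1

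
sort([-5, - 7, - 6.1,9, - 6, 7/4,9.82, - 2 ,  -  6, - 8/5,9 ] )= [ - 7, - 6.1 ,-6, - 6, - 5, - 2,- 8/5, 7/4,9,9, 9.82]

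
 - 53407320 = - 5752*9285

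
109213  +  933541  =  1042754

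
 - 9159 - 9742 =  - 18901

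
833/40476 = 833/40476 = 0.02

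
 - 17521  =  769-18290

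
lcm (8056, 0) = 0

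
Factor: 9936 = 2^4 * 3^3*23^1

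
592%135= 52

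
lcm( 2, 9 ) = 18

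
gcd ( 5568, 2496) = 192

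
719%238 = 5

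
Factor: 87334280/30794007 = 2^3*3^( - 1)*5^1*11^1*53^(  -  1 ) * 73^1*293^(-1)*661^ (  -  1 )*2719^1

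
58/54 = 29/27 = 1.07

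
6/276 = 1/46 = 0.02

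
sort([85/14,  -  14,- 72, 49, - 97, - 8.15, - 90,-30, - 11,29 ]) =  [ - 97, - 90, - 72, - 30, - 14,-11, - 8.15,85/14, 29,49 ] 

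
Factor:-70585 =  - 5^1*19^1*743^1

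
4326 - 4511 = - 185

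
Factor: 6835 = 5^1*1367^1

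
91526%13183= 12428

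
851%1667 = 851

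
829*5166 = 4282614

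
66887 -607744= -540857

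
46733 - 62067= - 15334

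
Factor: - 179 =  - 179^1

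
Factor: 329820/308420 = 3^1 * 7^( - 1 )*23^1 * 239^1*2203^(  -  1 )  =  16491/15421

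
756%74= 16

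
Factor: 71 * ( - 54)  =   - 3834=- 2^1*3^3*71^1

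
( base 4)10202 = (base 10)290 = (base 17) 101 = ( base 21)dh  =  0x122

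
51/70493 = 51/70493= 0.00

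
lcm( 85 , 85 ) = 85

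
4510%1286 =652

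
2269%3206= 2269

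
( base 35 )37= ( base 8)160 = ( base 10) 112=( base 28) 40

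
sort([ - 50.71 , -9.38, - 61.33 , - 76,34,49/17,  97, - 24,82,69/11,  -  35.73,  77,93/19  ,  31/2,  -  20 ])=[ - 76 , - 61.33, - 50.71,  -  35.73, - 24 ,  -  20 , - 9.38,49/17, 93/19,69/11 , 31/2,34, 77,82,97] 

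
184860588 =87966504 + 96894084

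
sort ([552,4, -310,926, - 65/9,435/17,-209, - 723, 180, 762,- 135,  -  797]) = [ - 797, - 723, - 310, - 209,  -  135,  -  65/9,4,435/17,180,552,  762,926 ]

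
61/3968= 61/3968= 0.02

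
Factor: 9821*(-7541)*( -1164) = 2^2*3^1*7^1*23^1*61^1* 97^1*7541^1 =86206027404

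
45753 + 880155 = 925908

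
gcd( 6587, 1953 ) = 7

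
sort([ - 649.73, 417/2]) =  [ - 649.73,417/2]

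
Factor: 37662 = 2^1*3^1*6277^1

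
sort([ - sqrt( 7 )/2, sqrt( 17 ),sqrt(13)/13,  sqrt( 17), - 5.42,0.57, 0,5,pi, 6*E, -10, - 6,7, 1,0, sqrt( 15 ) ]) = [  -  10, - 6, - 5.42, - sqrt( 7) /2, 0,  0, sqrt( 13 )/13, 0.57, 1,pi,  sqrt (15), sqrt( 17 ), sqrt(17), 5, 7, 6 * E ]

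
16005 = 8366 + 7639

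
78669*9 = 708021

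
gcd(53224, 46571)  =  6653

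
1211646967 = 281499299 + 930147668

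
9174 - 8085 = 1089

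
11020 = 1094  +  9926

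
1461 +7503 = 8964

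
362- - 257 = 619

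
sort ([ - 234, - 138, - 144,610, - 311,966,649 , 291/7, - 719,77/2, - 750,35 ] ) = [ - 750,  -  719, - 311, - 234,- 144, - 138,35, 77/2,  291/7,610,649, 966]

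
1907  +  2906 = 4813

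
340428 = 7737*44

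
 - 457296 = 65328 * ( - 7) 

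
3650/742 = 4 + 341/371 = 4.92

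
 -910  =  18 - 928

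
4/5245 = 4/5245 = 0.00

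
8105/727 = 11 + 108/727 = 11.15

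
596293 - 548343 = 47950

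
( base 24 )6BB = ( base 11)2892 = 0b111010010011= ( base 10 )3731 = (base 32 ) 3kj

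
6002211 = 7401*811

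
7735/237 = 7735/237 = 32.64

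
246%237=9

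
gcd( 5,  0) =5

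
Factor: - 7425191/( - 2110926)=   2^( - 1)*3^( - 1)*41^( - 1)*8581^ (-1 )*7425191^1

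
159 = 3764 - 3605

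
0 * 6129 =0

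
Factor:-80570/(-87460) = 2^(  -  1)*7^1*1151^1*4373^(  -  1 )  =  8057/8746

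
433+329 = 762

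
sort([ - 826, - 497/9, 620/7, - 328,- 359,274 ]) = [ - 826, - 359, - 328, - 497/9,620/7, 274 ]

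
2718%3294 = 2718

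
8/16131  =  8/16131 = 0.00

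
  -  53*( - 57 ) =3021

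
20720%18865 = 1855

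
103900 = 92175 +11725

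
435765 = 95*4587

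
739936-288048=451888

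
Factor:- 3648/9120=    - 2/5 = -2^1*5^( - 1 )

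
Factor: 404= 2^2*101^1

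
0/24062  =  0= 0.00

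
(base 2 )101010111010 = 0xABA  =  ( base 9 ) 3681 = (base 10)2746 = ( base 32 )2lq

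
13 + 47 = 60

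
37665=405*93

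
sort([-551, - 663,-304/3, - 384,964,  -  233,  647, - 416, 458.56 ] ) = [ - 663,  -  551,  -  416,-384,-233,-304/3,458.56, 647 , 964]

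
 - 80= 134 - 214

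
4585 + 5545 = 10130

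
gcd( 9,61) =1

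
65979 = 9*7331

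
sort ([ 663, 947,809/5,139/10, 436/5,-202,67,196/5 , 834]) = [  -  202,139/10, 196/5  ,  67, 436/5, 809/5, 663, 834, 947 ] 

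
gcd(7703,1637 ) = 1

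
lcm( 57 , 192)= 3648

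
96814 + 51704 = 148518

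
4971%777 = 309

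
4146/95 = 4146/95 = 43.64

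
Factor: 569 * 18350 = 10441150 = 2^1*5^2 * 367^1*569^1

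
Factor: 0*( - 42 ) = 0= 0^1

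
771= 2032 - 1261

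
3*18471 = 55413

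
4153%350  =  303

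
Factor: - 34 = -2^1*17^1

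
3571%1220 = 1131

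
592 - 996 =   -  404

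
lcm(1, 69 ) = 69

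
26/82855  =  26/82855 = 0.00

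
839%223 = 170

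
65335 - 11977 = 53358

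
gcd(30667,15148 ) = 7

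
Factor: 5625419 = 17^1*330907^1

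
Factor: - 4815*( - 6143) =3^2*5^1*107^1*6143^1 = 29578545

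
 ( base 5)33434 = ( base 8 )4501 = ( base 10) 2369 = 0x941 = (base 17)836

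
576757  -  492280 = 84477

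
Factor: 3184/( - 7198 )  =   - 2^3*59^( - 1 )*61^(-1 )*199^1=-1592/3599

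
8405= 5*1681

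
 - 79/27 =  - 79/27=- 2.93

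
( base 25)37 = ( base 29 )2o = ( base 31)2K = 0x52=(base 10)82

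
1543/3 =514 +1/3 = 514.33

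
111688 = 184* 607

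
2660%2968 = 2660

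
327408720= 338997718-11588998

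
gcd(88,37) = 1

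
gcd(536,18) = 2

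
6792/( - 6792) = - 1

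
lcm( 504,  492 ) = 20664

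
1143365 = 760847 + 382518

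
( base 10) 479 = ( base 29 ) GF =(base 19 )164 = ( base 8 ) 737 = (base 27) HK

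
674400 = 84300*8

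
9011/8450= 1 + 561/8450 = 1.07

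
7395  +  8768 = 16163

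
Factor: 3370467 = 3^1 * 19^1*29^1*2039^1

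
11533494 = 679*16986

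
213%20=13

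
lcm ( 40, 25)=200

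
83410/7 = 11915 + 5/7 = 11915.71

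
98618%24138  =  2066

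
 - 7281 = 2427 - 9708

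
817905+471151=1289056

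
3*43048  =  129144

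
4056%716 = 476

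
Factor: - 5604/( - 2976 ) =2^( - 3)*31^( - 1 )*467^1= 467/248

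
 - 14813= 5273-20086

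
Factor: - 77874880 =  - 2^6 * 5^1 *163^1 * 1493^1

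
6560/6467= 6560/6467 = 1.01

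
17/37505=17/37505 = 0.00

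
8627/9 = 958 + 5/9 = 958.56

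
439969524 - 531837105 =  - 91867581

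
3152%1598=1554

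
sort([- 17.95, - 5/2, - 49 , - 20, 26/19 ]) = [ - 49, - 20,-17.95 , - 5/2, 26/19]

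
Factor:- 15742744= - 2^3*47^1 * 149^1  *  281^1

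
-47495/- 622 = 47495/622 =76.36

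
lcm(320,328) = 13120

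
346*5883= 2035518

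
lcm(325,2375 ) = 30875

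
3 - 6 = - 3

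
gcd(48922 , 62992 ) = 2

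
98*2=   196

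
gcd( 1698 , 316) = 2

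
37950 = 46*825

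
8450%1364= 266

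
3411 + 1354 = 4765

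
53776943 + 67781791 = 121558734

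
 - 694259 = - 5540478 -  - 4846219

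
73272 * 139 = 10184808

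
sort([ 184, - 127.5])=[ - 127.5, 184]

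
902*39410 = 35547820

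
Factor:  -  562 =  - 2^1 *281^1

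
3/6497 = 3/6497= 0.00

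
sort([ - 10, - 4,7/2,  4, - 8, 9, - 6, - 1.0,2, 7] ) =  [ - 10,-8, - 6, - 4, - 1.0, 2,  7/2,4 , 7, 9]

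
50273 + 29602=79875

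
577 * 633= 365241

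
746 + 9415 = 10161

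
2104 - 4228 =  - 2124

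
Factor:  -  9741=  - 3^1 * 17^1 * 191^1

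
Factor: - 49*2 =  - 2^1 * 7^2 = - 98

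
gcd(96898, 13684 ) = 2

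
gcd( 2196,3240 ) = 36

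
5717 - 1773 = 3944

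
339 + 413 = 752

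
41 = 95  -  54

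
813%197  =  25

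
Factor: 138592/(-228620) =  - 488/805 = - 2^3*5^(-1)*7^(-1)*  23^(-1)*61^1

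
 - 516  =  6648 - 7164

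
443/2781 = 443/2781  =  0.16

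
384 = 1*384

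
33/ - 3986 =-33/3986 = - 0.01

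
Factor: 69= 3^1 *23^1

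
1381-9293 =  - 7912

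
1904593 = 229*8317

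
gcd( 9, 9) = 9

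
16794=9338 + 7456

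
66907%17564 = 14215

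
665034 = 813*818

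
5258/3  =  5258/3 = 1752.67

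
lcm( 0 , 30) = 0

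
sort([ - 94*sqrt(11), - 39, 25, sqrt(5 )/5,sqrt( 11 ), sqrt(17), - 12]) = [-94*sqrt( 11),-39, - 12, sqrt (5) /5,  sqrt(11),sqrt( 17 ),  25]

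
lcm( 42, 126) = 126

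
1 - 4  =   - 3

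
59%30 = 29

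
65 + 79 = 144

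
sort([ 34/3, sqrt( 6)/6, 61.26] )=[ sqrt( 6)/6, 34/3,61.26 ] 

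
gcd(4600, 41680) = 40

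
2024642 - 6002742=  - 3978100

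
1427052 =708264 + 718788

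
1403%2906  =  1403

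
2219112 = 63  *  35224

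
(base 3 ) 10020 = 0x57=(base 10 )87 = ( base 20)47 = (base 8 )127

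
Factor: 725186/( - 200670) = -3^( - 1 )*5^( - 1 ) *7^1*11^1* 17^1*  277^1*6689^ ( - 1) = - 362593/100335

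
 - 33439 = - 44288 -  - 10849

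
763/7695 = 763/7695 = 0.10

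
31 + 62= 93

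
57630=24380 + 33250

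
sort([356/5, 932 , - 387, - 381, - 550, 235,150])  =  [ - 550, - 387,  -  381 , 356/5,150,235, 932 ]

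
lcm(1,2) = 2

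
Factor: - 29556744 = -2^3*3^1*7^1*17^1*79^1*131^1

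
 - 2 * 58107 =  - 116214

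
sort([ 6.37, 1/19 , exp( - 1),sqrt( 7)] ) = [1/19, exp( - 1 ),sqrt( 7),  6.37 ] 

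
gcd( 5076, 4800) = 12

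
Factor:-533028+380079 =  - 3^1*17^1*2999^1 = - 152949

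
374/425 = 22/25 = 0.88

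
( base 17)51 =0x56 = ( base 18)4e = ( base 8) 126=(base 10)86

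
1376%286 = 232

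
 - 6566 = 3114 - 9680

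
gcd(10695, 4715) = 115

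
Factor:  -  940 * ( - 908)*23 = 2^4 * 5^1*23^1*47^1*227^1 = 19630960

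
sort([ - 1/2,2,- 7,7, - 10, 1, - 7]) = [-10,  -  7, - 7, - 1/2,1,2, 7]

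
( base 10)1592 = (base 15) 712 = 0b11000111000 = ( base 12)b08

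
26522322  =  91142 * 291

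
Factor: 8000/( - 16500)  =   - 2^4*3^( - 1)*11^( - 1) = - 16/33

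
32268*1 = 32268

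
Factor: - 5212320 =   -  2^5 * 3^1* 5^1*10859^1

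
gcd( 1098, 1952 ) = 122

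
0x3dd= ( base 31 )10S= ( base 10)989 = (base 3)1100122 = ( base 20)299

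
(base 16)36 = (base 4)312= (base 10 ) 54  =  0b110110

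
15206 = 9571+5635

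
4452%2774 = 1678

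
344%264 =80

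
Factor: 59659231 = 59659231^1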